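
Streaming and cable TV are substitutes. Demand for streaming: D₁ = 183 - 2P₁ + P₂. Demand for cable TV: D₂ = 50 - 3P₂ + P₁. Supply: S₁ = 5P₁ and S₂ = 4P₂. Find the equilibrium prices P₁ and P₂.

P₁ = 1331/48, P₂ = 533/48

Market 1: 183 - 2P₁ + P₂ = 5P₁ → 7P₁ - P₂ = 183.
Market 2: 7P₂ - P₁ = 50.
Eliminating P₂: 7×(1) + 1×(2) gives 48P₁ = 1331, so P₁ = 1331/48.
Back-substitute into (2): P₂ = (50 + 1×1331/48) / 7 = 533/48.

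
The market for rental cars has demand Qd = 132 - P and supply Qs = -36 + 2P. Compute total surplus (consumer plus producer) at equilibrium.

Total surplus = 4332

Equilibrium: 132 - P = -36 + 2P gives P* = 56, Q* = 76.
Demand choke price: P = 132; supply starts at P = 18.
CS = ½(132 − 56)(76) = 2888; PS = ½(56 − 18)(76) = 1444.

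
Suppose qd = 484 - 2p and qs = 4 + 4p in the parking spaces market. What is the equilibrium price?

Set qd = qs: 484 - 2p = 4 + 4p.
480 = 6p, so p* = 80.
q* = 484 − 2(80) = 324.

p* = 80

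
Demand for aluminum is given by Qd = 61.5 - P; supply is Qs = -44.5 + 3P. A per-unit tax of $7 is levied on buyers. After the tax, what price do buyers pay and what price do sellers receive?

Buyers pay $31.75, sellers receive $24.75

Pre-tax equilibrium: P* = 26.5, Q* = 35.
Tax on buyers shifts demand to Qd = 61.5 − 1(P + 7) = 54.5 - P.
54.5 - P = -44.5 + 3P gives seller price Ps = 24.75; buyers pay Pb = 24.75 + 7 = 31.75.
New quantity: Q = 61.5 − 1(31.75) = 29.75.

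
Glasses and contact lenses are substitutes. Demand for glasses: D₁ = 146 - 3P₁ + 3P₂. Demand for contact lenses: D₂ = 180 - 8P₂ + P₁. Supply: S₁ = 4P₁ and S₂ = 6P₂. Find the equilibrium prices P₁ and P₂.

P₁ = 27.2, P₂ = 14.8

Market 1: 146 - 3P₁ + 3P₂ = 4P₁ → 7P₁ - 3P₂ = 146.
Market 2: 14P₂ - P₁ = 180.
Eliminating P₂: 14×(1) + 3×(2) gives 95P₁ = 2584, so P₁ = 27.2.
Back-substitute into (2): P₂ = (180 + 1×27.2) / 14 = 14.8.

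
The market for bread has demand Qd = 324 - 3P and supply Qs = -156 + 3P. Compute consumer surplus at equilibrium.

Equilibrium: 324 - 3P = -156 + 3P gives P* = 80, Q* = 84.
Demand choke price (Qd = 0): P = 108.
CS = ½(108 − 80)(84) = 1176.

Consumer surplus = 1176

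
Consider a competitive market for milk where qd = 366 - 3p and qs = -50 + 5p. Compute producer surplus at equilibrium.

Producer surplus = 4410

Equilibrium: 366 - 3p = -50 + 5p gives p* = 52, q* = 210.
Supply starts at p = 10 (where qs = 0).
PS = ½(52 − 10)(210) = 4410.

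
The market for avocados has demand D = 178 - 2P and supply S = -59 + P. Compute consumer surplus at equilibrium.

Equilibrium: 178 - 2P = -59 + P gives P* = 79, Q* = 20.
Demand choke price (D = 0): P = 89.
CS = ½(89 − 79)(20) = 100.

Consumer surplus = 100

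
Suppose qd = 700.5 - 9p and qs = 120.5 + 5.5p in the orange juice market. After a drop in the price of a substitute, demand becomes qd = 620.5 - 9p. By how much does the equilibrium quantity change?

Δq = -880/29

Original equilibrium: p* = 40, q* = 340.5.
New equilibrium: 620.5 - 9p = 120.5 + 5.5p, so 500 = 14.5p and p' = 1000/29; q' = 620.5 − 9(1000/29) = 17989/58.
Change in quantity: 17989/58 − 340.5 = -880/29.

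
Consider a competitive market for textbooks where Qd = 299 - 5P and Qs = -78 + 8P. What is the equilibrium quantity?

Set Qd = Qs: 299 - 5P = -78 + 8P.
377 = 13P, so P* = 29.
Q* = 299 − 5(29) = 154.

Q* = 154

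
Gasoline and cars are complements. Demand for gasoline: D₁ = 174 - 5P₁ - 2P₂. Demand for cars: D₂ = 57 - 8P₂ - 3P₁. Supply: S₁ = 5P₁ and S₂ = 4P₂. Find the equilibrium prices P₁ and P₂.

P₁ = 329/19, P₂ = 8/19

Market 1: 174 - 5P₁ - 2P₂ = 5P₁ → 10P₁ + 2P₂ = 174.
Market 2: 12P₂ + 3P₁ = 57.
Eliminating P₂: 12×(1) − 2×(2) gives 114P₁ = 1974, so P₁ = 329/19.
Back-substitute into (2): P₂ = (57 − 3×329/19) / 12 = 8/19.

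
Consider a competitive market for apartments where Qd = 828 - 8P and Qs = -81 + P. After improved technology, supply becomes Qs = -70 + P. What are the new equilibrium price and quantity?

Original equilibrium: P* = 101, Q* = 20.
New equilibrium: 828 - 8P = -70 + P, so 898 = 9P and P' = 898/9; Q' = 828 − 8(898/9) = 268/9.

P' = 898/9, Q' = 268/9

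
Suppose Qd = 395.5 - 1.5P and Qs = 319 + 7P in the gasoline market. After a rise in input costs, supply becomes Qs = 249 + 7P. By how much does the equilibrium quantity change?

Original equilibrium: P* = 9, Q* = 382.
New equilibrium: 395.5 - 1.5P = 249 + 7P, so 146.5 = 8.5P and P' = 293/17; Q' = 395.5 − 1.5(293/17) = 6284/17.
Change in quantity: 6284/17 − 382 = -210/17.

ΔQ = -210/17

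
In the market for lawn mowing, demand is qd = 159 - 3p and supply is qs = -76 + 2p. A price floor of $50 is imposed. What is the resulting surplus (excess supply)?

Equilibrium price would be p* = 47, so the floor at 50 binds.
At p = 50: qd = 9, qs = 24.
Surplus = 24 − 9 = 15.

Surplus = 15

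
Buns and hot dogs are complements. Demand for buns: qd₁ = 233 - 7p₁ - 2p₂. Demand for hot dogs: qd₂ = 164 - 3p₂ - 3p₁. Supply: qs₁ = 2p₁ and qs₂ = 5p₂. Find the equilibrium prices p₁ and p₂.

p₁ = 256/11, p₂ = 259/22

Market 1: 233 - 7p₁ - 2p₂ = 2p₁ → 9p₁ + 2p₂ = 233.
Market 2: 8p₂ + 3p₁ = 164.
Eliminating p₂: 8×(1) − 2×(2) gives 66p₁ = 1536, so p₁ = 256/11.
Back-substitute into (2): p₂ = (164 − 3×256/11) / 8 = 259/22.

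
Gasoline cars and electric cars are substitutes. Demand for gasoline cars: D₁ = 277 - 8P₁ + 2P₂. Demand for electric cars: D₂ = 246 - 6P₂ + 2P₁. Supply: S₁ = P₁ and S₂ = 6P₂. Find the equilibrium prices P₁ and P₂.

P₁ = 477/13, P₂ = 346/13

Market 1: 277 - 8P₁ + 2P₂ = P₁ → 9P₁ - 2P₂ = 277.
Market 2: 12P₂ - 2P₁ = 246.
Eliminating P₂: 12×(1) + 2×(2) gives 104P₁ = 3816, so P₁ = 477/13.
Back-substitute into (2): P₂ = (246 + 2×477/13) / 12 = 346/13.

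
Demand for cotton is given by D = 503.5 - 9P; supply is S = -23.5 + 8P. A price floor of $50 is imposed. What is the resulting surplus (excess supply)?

Equilibrium price would be P* = 31, so the floor at 50 binds.
At P = 50: D = 53.5, S = 376.5.
Surplus = 376.5 − 53.5 = 323.

Surplus = 323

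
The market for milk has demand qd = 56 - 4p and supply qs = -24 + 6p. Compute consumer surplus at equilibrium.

Consumer surplus = 72

Equilibrium: 56 - 4p = -24 + 6p gives p* = 8, q* = 24.
Demand choke price (qd = 0): p = 14.
CS = ½(14 − 8)(24) = 72.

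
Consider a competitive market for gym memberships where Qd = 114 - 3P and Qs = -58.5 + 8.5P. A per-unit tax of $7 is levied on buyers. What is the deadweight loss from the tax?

Pre-tax equilibrium: P* = 15, Q* = 69.
Tax on buyers shifts demand to Qd = 114 − 3(P + 7) = 93 - 3P.
93 - 3P = -58.5 + 8.5P gives seller price Ps = 303/23; buyers pay Pb = 303/23 + 7 = 464/23.
New quantity: Q = 114 − 3(464/23) = 1230/23.
DWL = ½ × 7 × (69 − 1230/23) = 2499/46.

Deadweight loss = 2499/46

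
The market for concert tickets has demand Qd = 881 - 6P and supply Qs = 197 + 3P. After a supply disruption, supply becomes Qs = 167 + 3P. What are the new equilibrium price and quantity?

Original equilibrium: P* = 76, Q* = 425.
New equilibrium: 881 - 6P = 167 + 3P, so 714 = 9P and P' = 238/3; Q' = 881 − 6(238/3) = 405.

P' = 238/3, Q' = 405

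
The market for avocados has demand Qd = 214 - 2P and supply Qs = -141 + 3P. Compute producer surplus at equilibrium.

Equilibrium: 214 - 2P = -141 + 3P gives P* = 71, Q* = 72.
Supply starts at P = 47 (where Qs = 0).
PS = ½(71 − 47)(72) = 864.

Producer surplus = 864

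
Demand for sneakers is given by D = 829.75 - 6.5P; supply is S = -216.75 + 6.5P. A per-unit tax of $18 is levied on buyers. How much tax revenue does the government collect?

Tax revenue = 4464

Pre-tax equilibrium: P* = 80.5, Q* = 306.5.
Tax on buyers shifts demand to D = 829.75 − 6.5(P + 18) = 712.75 - 6.5P.
712.75 - 6.5P = -216.75 + 6.5P gives seller price Ps = 71.5; buyers pay Pb = 71.5 + 18 = 89.5.
New quantity: Q = 829.75 − 6.5(89.5) = 248.
Revenue = 18 × 248 = 4464.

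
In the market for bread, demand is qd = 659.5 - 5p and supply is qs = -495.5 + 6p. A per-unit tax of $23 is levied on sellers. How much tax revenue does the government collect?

Pre-tax equilibrium: p* = 105, q* = 134.5.
Tax on sellers shifts supply to qs = -495.5 + 6(p − 23) = -633.5 + 6p.
659.5 - 5p = -633.5 + 6p gives buyer price pb = 1293/11; sellers receive ps = 1293/11 − 23 = 1040/11.
New quantity: q = 659.5 − 5(1293/11) = 1579/22.
Revenue = 23 × 1579/22 = 36317/22.

Tax revenue = 36317/22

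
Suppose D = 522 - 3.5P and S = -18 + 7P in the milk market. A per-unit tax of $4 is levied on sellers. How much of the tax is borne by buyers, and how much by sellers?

Buyers bear 8/3, sellers bear 4/3

Pre-tax equilibrium: P* = 360/7, Q* = 342.
Tax on sellers shifts supply to S = -18 + 7(P − 4) = -46 + 7P.
522 - 3.5P = -46 + 7P gives buyer price Pb = 1136/21; sellers receive Ps = 1136/21 − 4 = 1052/21.
New quantity: Q = 522 − 3.5(1136/21) = 998/3.
Buyer burden = 1136/21 − 360/7 = 8/3; seller burden = 360/7 − 1052/21 = 4/3.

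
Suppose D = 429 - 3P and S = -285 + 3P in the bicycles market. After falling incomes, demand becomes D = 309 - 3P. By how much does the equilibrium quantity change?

ΔQ = -60

Original equilibrium: P* = 119, Q* = 72.
New equilibrium: 309 - 3P = -285 + 3P, so 594 = 6P and P' = 99; Q' = 309 − 3(99) = 12.
Change in quantity: 12 − 72 = -60.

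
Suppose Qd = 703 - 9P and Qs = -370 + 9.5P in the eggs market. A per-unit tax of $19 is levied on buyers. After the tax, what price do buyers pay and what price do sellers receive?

Pre-tax equilibrium: P* = 58, Q* = 181.
Tax on buyers shifts demand to Qd = 703 − 9(P + 19) = 532 - 9P.
532 - 9P = -370 + 9.5P gives seller price Ps = 1804/37; buyers pay Pb = 1804/37 + 19 = 2507/37.
New quantity: Q = 703 − 9(2507/37) = 3448/37.

Buyers pay 2507/37, sellers receive 1804/37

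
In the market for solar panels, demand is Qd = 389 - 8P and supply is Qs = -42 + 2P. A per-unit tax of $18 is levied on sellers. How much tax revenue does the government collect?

Tax revenue = 277.2

Pre-tax equilibrium: P* = 43.1, Q* = 44.2.
Tax on sellers shifts supply to Qs = -42 + 2(P − 18) = -78 + 2P.
389 - 8P = -78 + 2P gives buyer price Pb = 46.7; sellers receive Ps = 46.7 − 18 = 28.7.
New quantity: Q = 389 − 8(46.7) = 15.4.
Revenue = 18 × 15.4 = 277.2.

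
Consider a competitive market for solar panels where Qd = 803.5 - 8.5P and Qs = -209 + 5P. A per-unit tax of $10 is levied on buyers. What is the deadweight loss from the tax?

Pre-tax equilibrium: P* = 75, Q* = 166.
Tax on buyers shifts demand to Qd = 803.5 − 8.5(P + 10) = 718.5 - 8.5P.
718.5 - 8.5P = -209 + 5P gives seller price Ps = 1855/27; buyers pay Pb = 1855/27 + 10 = 2125/27.
New quantity: Q = 803.5 − 8.5(2125/27) = 3632/27.
DWL = ½ × 10 × (166 − 3632/27) = 4250/27.

Deadweight loss = 4250/27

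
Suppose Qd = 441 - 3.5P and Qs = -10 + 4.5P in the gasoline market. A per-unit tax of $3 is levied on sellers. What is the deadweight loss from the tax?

Pre-tax equilibrium: P* = 56.375, Q* = 243.6875.
Tax on sellers shifts supply to Qs = -10 + 4.5(P − 3) = -23.5 + 4.5P.
441 - 3.5P = -23.5 + 4.5P gives buyer price Pb = 58.0625; sellers receive Ps = 58.0625 − 3 = 55.0625.
New quantity: Q = 441 − 3.5(58.0625) = 237.78125.
DWL = ½ × 3 × (243.6875 − 237.78125) = 8.859375.

Deadweight loss = 8.859375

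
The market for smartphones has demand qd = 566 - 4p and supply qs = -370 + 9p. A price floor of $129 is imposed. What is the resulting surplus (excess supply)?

Equilibrium price would be p* = 72, so the floor at 129 binds.
At p = 129: qd = 50, qs = 791.
Surplus = 791 − 50 = 741.

Surplus = 741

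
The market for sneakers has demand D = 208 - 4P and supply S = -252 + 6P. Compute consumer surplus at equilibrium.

Equilibrium: 208 - 4P = -252 + 6P gives P* = 46, Q* = 24.
Demand choke price (D = 0): P = 52.
CS = ½(52 − 46)(24) = 72.

Consumer surplus = 72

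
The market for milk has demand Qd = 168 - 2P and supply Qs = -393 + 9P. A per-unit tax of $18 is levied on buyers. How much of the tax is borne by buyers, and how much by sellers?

Pre-tax equilibrium: P* = 51, Q* = 66.
Tax on buyers shifts demand to Qd = 168 − 2(P + 18) = 132 - 2P.
132 - 2P = -393 + 9P gives seller price Ps = 525/11; buyers pay Pb = 525/11 + 18 = 723/11.
New quantity: Q = 168 − 2(723/11) = 402/11.
Buyer burden = 723/11 − 51 = 162/11; seller burden = 51 − 525/11 = 36/11.

Buyers bear 162/11, sellers bear 36/11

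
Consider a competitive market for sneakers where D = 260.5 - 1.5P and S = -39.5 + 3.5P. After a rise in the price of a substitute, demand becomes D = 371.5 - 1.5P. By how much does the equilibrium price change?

ΔP = 22.2

Original equilibrium: P* = 60, Q* = 170.5.
New equilibrium: 371.5 - 1.5P = -39.5 + 3.5P, so 411 = 5P and P' = 82.2; Q' = 371.5 − 1.5(82.2) = 248.2.
Change in price: 82.2 − 60 = 22.2.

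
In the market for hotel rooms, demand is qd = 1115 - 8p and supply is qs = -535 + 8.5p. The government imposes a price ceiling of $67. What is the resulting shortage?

Shortage = 544.5

Equilibrium price would be p* = 100, so the ceiling at 67 binds.
At p = 67: qd = 1115 − 8(67) = 579, qs = -535 + 8.5(67) = 34.5.
Shortage = 579 − 34.5 = 544.5.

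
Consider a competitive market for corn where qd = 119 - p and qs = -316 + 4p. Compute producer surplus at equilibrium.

Equilibrium: 119 - p = -316 + 4p gives p* = 87, q* = 32.
Supply starts at p = 79 (where qs = 0).
PS = ½(87 − 79)(32) = 128.

Producer surplus = 128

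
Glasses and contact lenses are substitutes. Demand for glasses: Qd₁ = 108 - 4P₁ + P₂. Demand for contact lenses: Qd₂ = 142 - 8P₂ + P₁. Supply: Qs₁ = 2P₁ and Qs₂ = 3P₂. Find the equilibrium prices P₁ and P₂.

P₁ = 266/13, P₂ = 192/13

Market 1: 108 - 4P₁ + P₂ = 2P₁ → 6P₁ - P₂ = 108.
Market 2: 11P₂ - P₁ = 142.
Eliminating P₂: 11×(1) + 1×(2) gives 65P₁ = 1330, so P₁ = 266/13.
Back-substitute into (2): P₂ = (142 + 1×266/13) / 11 = 192/13.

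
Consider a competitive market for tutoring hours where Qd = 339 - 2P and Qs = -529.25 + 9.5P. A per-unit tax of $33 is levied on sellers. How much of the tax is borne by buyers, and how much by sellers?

Pre-tax equilibrium: P* = 75.5, Q* = 188.
Tax on sellers shifts supply to Qs = -529.25 + 9.5(P − 33) = -842.75 + 9.5P.
339 - 2P = -842.75 + 9.5P gives buyer price Pb = 4727/46; sellers receive Ps = 4727/46 − 33 = 3209/46.
New quantity: Q = 339 − 2(4727/46) = 3070/23.
Buyer burden = 4727/46 − 75.5 = 627/23; seller burden = 75.5 − 3209/46 = 132/23.

Buyers bear 627/23, sellers bear 132/23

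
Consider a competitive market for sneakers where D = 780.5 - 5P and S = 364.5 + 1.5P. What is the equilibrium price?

P* = 64

Set D = S: 780.5 - 5P = 364.5 + 1.5P.
416 = 6.5P, so P* = 64.
Q* = 780.5 − 5(64) = 460.5.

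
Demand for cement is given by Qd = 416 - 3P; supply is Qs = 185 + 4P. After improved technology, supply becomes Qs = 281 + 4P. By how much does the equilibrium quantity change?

ΔQ = 288/7

Original equilibrium: P* = 33, Q* = 317.
New equilibrium: 416 - 3P = 281 + 4P, so 135 = 7P and P' = 135/7; Q' = 416 − 3(135/7) = 2507/7.
Change in quantity: 2507/7 − 317 = 288/7.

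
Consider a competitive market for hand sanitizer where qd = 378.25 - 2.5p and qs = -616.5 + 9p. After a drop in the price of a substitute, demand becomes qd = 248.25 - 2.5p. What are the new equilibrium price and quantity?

p' = 3459/46, q' = 1386/23

Original equilibrium: p* = 86.5, q* = 162.
New equilibrium: 248.25 - 2.5p = -616.5 + 9p, so 864.75 = 11.5p and p' = 3459/46; q' = 248.25 − 2.5(3459/46) = 1386/23.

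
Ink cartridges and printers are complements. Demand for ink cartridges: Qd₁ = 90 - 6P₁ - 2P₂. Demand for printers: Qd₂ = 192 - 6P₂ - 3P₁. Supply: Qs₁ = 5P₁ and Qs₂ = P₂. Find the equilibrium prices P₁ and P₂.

Market 1: 90 - 6P₁ - 2P₂ = 5P₁ → 11P₁ + 2P₂ = 90.
Market 2: 7P₂ + 3P₁ = 192.
Eliminating P₂: 7×(1) − 2×(2) gives 71P₁ = 246, so P₁ = 246/71.
Back-substitute into (2): P₂ = (192 − 3×246/71) / 7 = 1842/71.

P₁ = 246/71, P₂ = 1842/71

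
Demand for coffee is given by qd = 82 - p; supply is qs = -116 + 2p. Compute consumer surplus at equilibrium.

Equilibrium: 82 - p = -116 + 2p gives p* = 66, q* = 16.
Demand choke price (qd = 0): p = 82.
CS = ½(82 − 66)(16) = 128.

Consumer surplus = 128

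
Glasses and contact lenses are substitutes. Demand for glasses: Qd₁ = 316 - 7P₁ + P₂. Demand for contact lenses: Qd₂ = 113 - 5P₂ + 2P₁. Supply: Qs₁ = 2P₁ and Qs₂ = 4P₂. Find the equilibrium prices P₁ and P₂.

P₁ = 2957/79, P₂ = 1649/79

Market 1: 316 - 7P₁ + P₂ = 2P₁ → 9P₁ - P₂ = 316.
Market 2: 9P₂ - 2P₁ = 113.
Eliminating P₂: 9×(1) + 1×(2) gives 79P₁ = 2957, so P₁ = 2957/79.
Back-substitute into (2): P₂ = (113 + 2×2957/79) / 9 = 1649/79.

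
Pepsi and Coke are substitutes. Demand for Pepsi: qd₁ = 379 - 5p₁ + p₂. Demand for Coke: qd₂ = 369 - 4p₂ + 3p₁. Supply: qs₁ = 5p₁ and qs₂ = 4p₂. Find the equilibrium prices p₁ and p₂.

p₁ = 3401/77, p₂ = 4827/77

Market 1: 379 - 5p₁ + p₂ = 5p₁ → 10p₁ - p₂ = 379.
Market 2: 8p₂ - 3p₁ = 369.
Eliminating p₂: 8×(1) + 1×(2) gives 77p₁ = 3401, so p₁ = 3401/77.
Back-substitute into (2): p₂ = (369 + 3×3401/77) / 8 = 4827/77.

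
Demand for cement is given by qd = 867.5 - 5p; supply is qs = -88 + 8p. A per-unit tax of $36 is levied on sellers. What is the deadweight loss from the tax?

Deadweight loss = 25920/13

Pre-tax equilibrium: p* = 73.5, q* = 500.
Tax on sellers shifts supply to qs = -88 + 8(p − 36) = -376 + 8p.
867.5 - 5p = -376 + 8p gives buyer price pb = 2487/26; sellers receive ps = 2487/26 − 36 = 1551/26.
New quantity: q = 867.5 − 5(2487/26) = 5060/13.
DWL = ½ × 36 × (500 − 5060/13) = 25920/13.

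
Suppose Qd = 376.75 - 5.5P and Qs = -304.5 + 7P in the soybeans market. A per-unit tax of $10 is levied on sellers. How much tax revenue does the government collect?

Tax revenue = 462

Pre-tax equilibrium: P* = 54.5, Q* = 77.
Tax on sellers shifts supply to Qs = -304.5 + 7(P − 10) = -374.5 + 7P.
376.75 - 5.5P = -374.5 + 7P gives buyer price Pb = 60.1; sellers receive Ps = 60.1 − 10 = 50.1.
New quantity: Q = 376.75 − 5.5(60.1) = 46.2.
Revenue = 10 × 46.2 = 462.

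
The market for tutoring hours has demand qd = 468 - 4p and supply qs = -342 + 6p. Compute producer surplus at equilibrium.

Producer surplus = 1728

Equilibrium: 468 - 4p = -342 + 6p gives p* = 81, q* = 144.
Supply starts at p = 57 (where qs = 0).
PS = ½(81 − 57)(144) = 1728.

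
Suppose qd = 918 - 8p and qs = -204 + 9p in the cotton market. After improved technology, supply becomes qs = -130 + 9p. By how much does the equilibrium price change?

Original equilibrium: p* = 66, q* = 390.
New equilibrium: 918 - 8p = -130 + 9p, so 1048 = 17p and p' = 1048/17; q' = 918 − 8(1048/17) = 7222/17.
Change in price: 1048/17 − 66 = -74/17.

Δp = -74/17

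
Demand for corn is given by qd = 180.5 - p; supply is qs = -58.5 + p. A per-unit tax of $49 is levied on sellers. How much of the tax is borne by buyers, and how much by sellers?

Buyers bear $24.5, sellers bear $24.5

Pre-tax equilibrium: p* = 119.5, q* = 61.
Tax on sellers shifts supply to qs = -58.5 + 1(p − 49) = -107.5 + p.
180.5 - p = -107.5 + p gives buyer price pb = 144; sellers receive ps = 144 − 49 = 95.
New quantity: q = 180.5 − 1(144) = 36.5.
Buyer burden = 144 − 119.5 = 24.5; seller burden = 119.5 − 95 = 24.5.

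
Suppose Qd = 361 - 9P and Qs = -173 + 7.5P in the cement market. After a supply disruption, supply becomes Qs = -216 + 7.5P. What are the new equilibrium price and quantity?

Original equilibrium: P* = 356/11, Q* = 767/11.
New equilibrium: 361 - 9P = -216 + 7.5P, so 577 = 16.5P and P' = 1154/33; Q' = 361 − 9(1154/33) = 509/11.

P' = 1154/33, Q' = 509/11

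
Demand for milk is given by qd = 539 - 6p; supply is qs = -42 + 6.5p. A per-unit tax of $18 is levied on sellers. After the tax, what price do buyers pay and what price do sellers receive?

Pre-tax equilibrium: p* = 46.48, q* = 260.12.
Tax on sellers shifts supply to qs = -42 + 6.5(p − 18) = -159 + 6.5p.
539 - 6p = -159 + 6.5p gives buyer price pb = 55.84; sellers receive ps = 55.84 − 18 = 37.84.
New quantity: q = 539 − 6(55.84) = 203.96.

Buyers pay $55.84, sellers receive $37.84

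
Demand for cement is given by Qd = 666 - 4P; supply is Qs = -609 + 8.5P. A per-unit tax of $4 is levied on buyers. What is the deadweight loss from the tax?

Pre-tax equilibrium: P* = 102, Q* = 258.
Tax on buyers shifts demand to Qd = 666 − 4(P + 4) = 650 - 4P.
650 - 4P = -609 + 8.5P gives seller price Ps = 100.72; buyers pay Pb = 100.72 + 4 = 104.72.
New quantity: Q = 666 − 4(104.72) = 247.12.
DWL = ½ × 4 × (258 − 247.12) = 21.76.

Deadweight loss = 21.76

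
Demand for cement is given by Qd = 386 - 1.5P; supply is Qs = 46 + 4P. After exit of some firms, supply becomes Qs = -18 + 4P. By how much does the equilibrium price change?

Original equilibrium: P* = 680/11, Q* = 3226/11.
New equilibrium: 386 - 1.5P = -18 + 4P, so 404 = 5.5P and P' = 808/11; Q' = 386 − 1.5(808/11) = 3034/11.
Change in price: 808/11 − 680/11 = 128/11.

ΔP = 128/11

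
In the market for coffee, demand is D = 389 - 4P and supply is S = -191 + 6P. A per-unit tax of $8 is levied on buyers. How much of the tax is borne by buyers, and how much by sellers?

Pre-tax equilibrium: P* = 58, Q* = 157.
Tax on buyers shifts demand to D = 389 − 4(P + 8) = 357 - 4P.
357 - 4P = -191 + 6P gives seller price Ps = 54.8; buyers pay Pb = 54.8 + 8 = 62.8.
New quantity: Q = 389 − 4(62.8) = 137.8.
Buyer burden = 62.8 − 58 = 4.8; seller burden = 58 − 54.8 = 3.2.

Buyers bear $4.8, sellers bear $3.2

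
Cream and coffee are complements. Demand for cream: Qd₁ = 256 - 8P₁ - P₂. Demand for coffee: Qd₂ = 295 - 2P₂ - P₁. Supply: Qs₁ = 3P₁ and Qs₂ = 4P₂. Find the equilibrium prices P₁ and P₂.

P₁ = 1241/65, P₂ = 2989/65

Market 1: 256 - 8P₁ - P₂ = 3P₁ → 11P₁ + P₂ = 256.
Market 2: 6P₂ + P₁ = 295.
Eliminating P₂: 6×(1) − 1×(2) gives 65P₁ = 1241, so P₁ = 1241/65.
Back-substitute into (2): P₂ = (295 − 1×1241/65) / 6 = 2989/65.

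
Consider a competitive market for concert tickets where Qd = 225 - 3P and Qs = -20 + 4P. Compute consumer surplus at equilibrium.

Consumer surplus = 2400

Equilibrium: 225 - 3P = -20 + 4P gives P* = 35, Q* = 120.
Demand choke price (Qd = 0): P = 75.
CS = ½(75 − 35)(120) = 2400.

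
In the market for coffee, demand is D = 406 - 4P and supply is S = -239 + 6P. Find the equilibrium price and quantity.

P* = 64.5, Q* = 148

Set D = S: 406 - 4P = -239 + 6P.
645 = 10P, so P* = 64.5.
Q* = 406 − 4(64.5) = 148.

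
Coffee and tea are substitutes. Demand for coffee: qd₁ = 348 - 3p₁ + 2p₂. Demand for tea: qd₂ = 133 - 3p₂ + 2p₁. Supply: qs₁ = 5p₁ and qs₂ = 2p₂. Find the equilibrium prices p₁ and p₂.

Market 1: 348 - 3p₁ + 2p₂ = 5p₁ → 8p₁ - 2p₂ = 348.
Market 2: 5p₂ - 2p₁ = 133.
Eliminating p₂: 5×(1) + 2×(2) gives 36p₁ = 2006, so p₁ = 1003/18.
Back-substitute into (2): p₂ = (133 + 2×1003/18) / 5 = 440/9.

p₁ = 1003/18, p₂ = 440/9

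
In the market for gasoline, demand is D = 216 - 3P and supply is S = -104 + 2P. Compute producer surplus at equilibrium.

Equilibrium: 216 - 3P = -104 + 2P gives P* = 64, Q* = 24.
Supply starts at P = 52 (where S = 0).
PS = ½(64 − 52)(24) = 144.

Producer surplus = 144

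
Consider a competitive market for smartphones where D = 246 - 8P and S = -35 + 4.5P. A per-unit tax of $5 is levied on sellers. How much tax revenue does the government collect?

Tax revenue = 258.8

Pre-tax equilibrium: P* = 22.48, Q* = 66.16.
Tax on sellers shifts supply to S = -35 + 4.5(P − 5) = -57.5 + 4.5P.
246 - 8P = -57.5 + 4.5P gives buyer price Pb = 24.28; sellers receive Ps = 24.28 − 5 = 19.28.
New quantity: Q = 246 − 8(24.28) = 51.76.
Revenue = 5 × 51.76 = 258.8.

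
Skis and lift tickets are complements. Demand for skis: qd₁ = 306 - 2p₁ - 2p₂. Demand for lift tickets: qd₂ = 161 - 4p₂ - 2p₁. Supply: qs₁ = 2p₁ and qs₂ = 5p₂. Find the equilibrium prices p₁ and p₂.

p₁ = 76, p₂ = 1

Market 1: 306 - 2p₁ - 2p₂ = 2p₁ → 4p₁ + 2p₂ = 306.
Market 2: 9p₂ + 2p₁ = 161.
Eliminating p₂: 9×(1) − 2×(2) gives 32p₁ = 2432, so p₁ = 76.
Back-substitute into (2): p₂ = (161 − 2×76) / 9 = 1.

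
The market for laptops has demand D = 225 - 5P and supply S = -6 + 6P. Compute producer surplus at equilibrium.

Producer surplus = 1200

Equilibrium: 225 - 5P = -6 + 6P gives P* = 21, Q* = 120.
Supply starts at P = 1 (where S = 0).
PS = ½(21 − 1)(120) = 1200.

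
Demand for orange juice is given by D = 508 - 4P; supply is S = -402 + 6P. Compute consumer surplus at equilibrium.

Equilibrium: 508 - 4P = -402 + 6P gives P* = 91, Q* = 144.
Demand choke price (D = 0): P = 127.
CS = ½(127 − 91)(144) = 2592.

Consumer surplus = 2592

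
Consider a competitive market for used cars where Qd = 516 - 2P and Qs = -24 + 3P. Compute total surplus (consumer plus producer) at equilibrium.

Equilibrium: 516 - 2P = -24 + 3P gives P* = 108, Q* = 300.
Demand choke price: P = 258; supply starts at P = 8.
CS = ½(258 − 108)(300) = 22500; PS = ½(108 − 8)(300) = 15000.

Total surplus = 37500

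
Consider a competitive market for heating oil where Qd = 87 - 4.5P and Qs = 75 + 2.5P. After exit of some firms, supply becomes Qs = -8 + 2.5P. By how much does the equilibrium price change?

ΔP = 83/7

Original equilibrium: P* = 12/7, Q* = 555/7.
New equilibrium: 87 - 4.5P = -8 + 2.5P, so 95 = 7P and P' = 95/7; Q' = 87 − 4.5(95/7) = 363/14.
Change in price: 95/7 − 12/7 = 83/7.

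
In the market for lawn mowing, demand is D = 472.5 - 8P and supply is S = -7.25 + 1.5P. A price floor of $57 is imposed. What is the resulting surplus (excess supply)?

Surplus = 61.75

Equilibrium price would be P* = 50.5, so the floor at 57 binds.
At P = 57: D = 16.5, S = 78.25.
Surplus = 78.25 − 16.5 = 61.75.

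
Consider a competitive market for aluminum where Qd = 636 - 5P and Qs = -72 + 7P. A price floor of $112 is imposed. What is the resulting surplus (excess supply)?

Surplus = 636

Equilibrium price would be P* = 59, so the floor at 112 binds.
At P = 112: Qd = 76, Qs = 712.
Surplus = 712 − 76 = 636.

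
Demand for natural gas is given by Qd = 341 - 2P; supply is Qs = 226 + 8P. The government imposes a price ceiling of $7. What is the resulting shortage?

Shortage = 45

Equilibrium price would be P* = 11.5, so the ceiling at 7 binds.
At P = 7: Qd = 341 − 2(7) = 327, Qs = 226 + 8(7) = 282.
Shortage = 327 − 282 = 45.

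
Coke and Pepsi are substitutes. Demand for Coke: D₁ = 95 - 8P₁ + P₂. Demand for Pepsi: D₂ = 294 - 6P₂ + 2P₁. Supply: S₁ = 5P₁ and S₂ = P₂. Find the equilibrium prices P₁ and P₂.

Market 1: 95 - 8P₁ + P₂ = 5P₁ → 13P₁ - P₂ = 95.
Market 2: 7P₂ - 2P₁ = 294.
Eliminating P₂: 7×(1) + 1×(2) gives 89P₁ = 959, so P₁ = 959/89.
Back-substitute into (2): P₂ = (294 + 2×959/89) / 7 = 4012/89.

P₁ = 959/89, P₂ = 4012/89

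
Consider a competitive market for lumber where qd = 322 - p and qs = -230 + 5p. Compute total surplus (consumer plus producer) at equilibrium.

Equilibrium: 322 - p = -230 + 5p gives p* = 92, q* = 230.
Demand choke price: p = 322; supply starts at p = 46.
CS = ½(322 − 92)(230) = 26450; PS = ½(92 − 46)(230) = 5290.

Total surplus = 31740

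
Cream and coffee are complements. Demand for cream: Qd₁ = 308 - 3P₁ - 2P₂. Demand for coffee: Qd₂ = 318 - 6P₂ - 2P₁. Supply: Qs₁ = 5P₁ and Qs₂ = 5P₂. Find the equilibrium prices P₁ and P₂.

Market 1: 308 - 3P₁ - 2P₂ = 5P₁ → 8P₁ + 2P₂ = 308.
Market 2: 11P₂ + 2P₁ = 318.
Eliminating P₂: 11×(1) − 2×(2) gives 84P₁ = 2752, so P₁ = 688/21.
Back-substitute into (2): P₂ = (318 − 2×688/21) / 11 = 482/21.

P₁ = 688/21, P₂ = 482/21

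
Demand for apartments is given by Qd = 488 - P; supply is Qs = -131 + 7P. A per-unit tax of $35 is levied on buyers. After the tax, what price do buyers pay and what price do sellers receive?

Pre-tax equilibrium: P* = 77.375, Q* = 410.625.
Tax on buyers shifts demand to Qd = 488 − 1(P + 35) = 453 - P.
453 - P = -131 + 7P gives seller price Ps = 73; buyers pay Pb = 73 + 35 = 108.
New quantity: Q = 488 − 1(108) = 380.

Buyers pay $108, sellers receive $73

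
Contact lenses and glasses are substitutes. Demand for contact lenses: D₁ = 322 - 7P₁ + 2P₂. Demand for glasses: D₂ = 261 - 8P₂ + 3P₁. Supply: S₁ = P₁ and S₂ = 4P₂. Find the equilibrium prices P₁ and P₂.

P₁ = 731/15, P₂ = 509/15

Market 1: 322 - 7P₁ + 2P₂ = P₁ → 8P₁ - 2P₂ = 322.
Market 2: 12P₂ - 3P₁ = 261.
Eliminating P₂: 12×(1) + 2×(2) gives 90P₁ = 4386, so P₁ = 731/15.
Back-substitute into (2): P₂ = (261 + 3×731/15) / 12 = 509/15.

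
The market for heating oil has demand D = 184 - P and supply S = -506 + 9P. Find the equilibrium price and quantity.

Set D = S: 184 - P = -506 + 9P.
690 = 10P, so P* = 69.
Q* = 184 − 1(69) = 115.

P* = 69, Q* = 115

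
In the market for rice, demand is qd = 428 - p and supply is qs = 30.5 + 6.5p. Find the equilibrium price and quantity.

Set qd = qs: 428 - p = 30.5 + 6.5p.
397.5 = 7.5p, so p* = 53.
q* = 428 − 1(53) = 375.

p* = 53, q* = 375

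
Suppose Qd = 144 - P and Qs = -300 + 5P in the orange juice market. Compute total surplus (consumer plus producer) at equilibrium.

Equilibrium: 144 - P = -300 + 5P gives P* = 74, Q* = 70.
Demand choke price: P = 144; supply starts at P = 60.
CS = ½(144 − 74)(70) = 2450; PS = ½(74 − 60)(70) = 490.

Total surplus = 2940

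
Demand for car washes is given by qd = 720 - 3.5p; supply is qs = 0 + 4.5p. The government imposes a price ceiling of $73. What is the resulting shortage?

Shortage = 136

Equilibrium price would be p* = 90, so the ceiling at 73 binds.
At p = 73: qd = 720 − 3.5(73) = 464.5, qs = 0 + 4.5(73) = 328.5.
Shortage = 464.5 − 328.5 = 136.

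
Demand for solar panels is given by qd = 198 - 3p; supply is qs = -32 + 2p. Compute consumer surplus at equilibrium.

Consumer surplus = 600

Equilibrium: 198 - 3p = -32 + 2p gives p* = 46, q* = 60.
Demand choke price (qd = 0): p = 66.
CS = ½(66 − 46)(60) = 600.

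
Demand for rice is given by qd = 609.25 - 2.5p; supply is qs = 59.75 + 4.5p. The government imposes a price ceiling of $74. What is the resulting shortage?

Equilibrium price would be p* = 78.5, so the ceiling at 74 binds.
At p = 74: qd = 609.25 − 2.5(74) = 424.25, qs = 59.75 + 4.5(74) = 392.75.
Shortage = 424.25 − 392.75 = 31.5.

Shortage = 31.5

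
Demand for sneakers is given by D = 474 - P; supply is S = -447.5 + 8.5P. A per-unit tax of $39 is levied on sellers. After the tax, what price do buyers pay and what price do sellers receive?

Pre-tax equilibrium: P* = 97, Q* = 377.
Tax on sellers shifts supply to S = -447.5 + 8.5(P − 39) = -779 + 8.5P.
474 - P = -779 + 8.5P gives buyer price Pb = 2506/19; sellers receive Ps = 2506/19 − 39 = 1765/19.
New quantity: Q = 474 − 1(2506/19) = 6500/19.

Buyers pay 2506/19, sellers receive 1765/19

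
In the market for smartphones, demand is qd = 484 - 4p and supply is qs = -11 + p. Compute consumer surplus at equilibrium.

Consumer surplus = 968

Equilibrium: 484 - 4p = -11 + p gives p* = 99, q* = 88.
Demand choke price (qd = 0): p = 121.
CS = ½(121 − 99)(88) = 968.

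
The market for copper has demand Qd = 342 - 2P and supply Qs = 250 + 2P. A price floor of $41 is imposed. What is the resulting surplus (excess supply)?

Surplus = 72

Equilibrium price would be P* = 23, so the floor at 41 binds.
At P = 41: Qd = 260, Qs = 332.
Surplus = 332 − 260 = 72.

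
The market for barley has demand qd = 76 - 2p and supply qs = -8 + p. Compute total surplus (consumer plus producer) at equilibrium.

Equilibrium: 76 - 2p = -8 + p gives p* = 28, q* = 20.
Demand choke price: p = 38; supply starts at p = 8.
CS = ½(38 − 28)(20) = 100; PS = ½(28 − 8)(20) = 200.

Total surplus = 300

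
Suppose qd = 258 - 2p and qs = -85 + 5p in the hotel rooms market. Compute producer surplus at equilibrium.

Equilibrium: 258 - 2p = -85 + 5p gives p* = 49, q* = 160.
Supply starts at p = 17 (where qs = 0).
PS = ½(49 − 17)(160) = 2560.

Producer surplus = 2560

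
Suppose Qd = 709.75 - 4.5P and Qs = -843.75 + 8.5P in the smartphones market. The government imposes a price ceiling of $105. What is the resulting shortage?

Equilibrium price would be P* = 119.5, so the ceiling at 105 binds.
At P = 105: Qd = 709.75 − 4.5(105) = 237.25, Qs = -843.75 + 8.5(105) = 48.75.
Shortage = 237.25 − 48.75 = 188.5.

Shortage = 188.5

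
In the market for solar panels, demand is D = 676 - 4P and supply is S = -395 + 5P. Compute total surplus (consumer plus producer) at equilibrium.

Equilibrium: 676 - 4P = -395 + 5P gives P* = 119, Q* = 200.
Demand choke price: P = 169; supply starts at P = 79.
CS = ½(169 − 119)(200) = 5000; PS = ½(119 − 79)(200) = 4000.

Total surplus = 9000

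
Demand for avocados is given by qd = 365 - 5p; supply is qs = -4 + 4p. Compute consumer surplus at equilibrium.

Consumer surplus = 2560

Equilibrium: 365 - 5p = -4 + 4p gives p* = 41, q* = 160.
Demand choke price (qd = 0): p = 73.
CS = ½(73 − 41)(160) = 2560.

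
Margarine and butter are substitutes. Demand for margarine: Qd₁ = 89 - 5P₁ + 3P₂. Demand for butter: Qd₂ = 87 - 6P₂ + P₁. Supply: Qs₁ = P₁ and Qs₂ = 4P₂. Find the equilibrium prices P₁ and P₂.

P₁ = 1151/57, P₂ = 611/57

Market 1: 89 - 5P₁ + 3P₂ = P₁ → 6P₁ - 3P₂ = 89.
Market 2: 10P₂ - P₁ = 87.
Eliminating P₂: 10×(1) + 3×(2) gives 57P₁ = 1151, so P₁ = 1151/57.
Back-substitute into (2): P₂ = (87 + 1×1151/57) / 10 = 611/57.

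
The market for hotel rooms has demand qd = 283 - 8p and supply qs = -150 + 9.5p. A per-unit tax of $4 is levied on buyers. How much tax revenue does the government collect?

Tax revenue = 9476/35

Pre-tax equilibrium: p* = 866/35, q* = 2977/35.
Tax on buyers shifts demand to qd = 283 − 8(p + 4) = 251 - 8p.
251 - 8p = -150 + 9.5p gives seller price ps = 802/35; buyers pay pb = 802/35 + 4 = 942/35.
New quantity: q = 283 − 8(942/35) = 2369/35.
Revenue = 4 × 2369/35 = 9476/35.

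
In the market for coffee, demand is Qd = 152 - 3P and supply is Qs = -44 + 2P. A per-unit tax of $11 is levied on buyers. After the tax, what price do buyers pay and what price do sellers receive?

Buyers pay $43.6, sellers receive $32.6

Pre-tax equilibrium: P* = 39.2, Q* = 34.4.
Tax on buyers shifts demand to Qd = 152 − 3(P + 11) = 119 - 3P.
119 - 3P = -44 + 2P gives seller price Ps = 32.6; buyers pay Pb = 32.6 + 11 = 43.6.
New quantity: Q = 152 − 3(43.6) = 21.2.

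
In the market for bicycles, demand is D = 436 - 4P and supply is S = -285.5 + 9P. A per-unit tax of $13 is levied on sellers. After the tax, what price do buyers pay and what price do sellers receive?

Pre-tax equilibrium: P* = 55.5, Q* = 214.
Tax on sellers shifts supply to S = -285.5 + 9(P − 13) = -402.5 + 9P.
436 - 4P = -402.5 + 9P gives buyer price Pb = 64.5; sellers receive Ps = 64.5 − 13 = 51.5.
New quantity: Q = 436 − 4(64.5) = 178.

Buyers pay $64.5, sellers receive $51.5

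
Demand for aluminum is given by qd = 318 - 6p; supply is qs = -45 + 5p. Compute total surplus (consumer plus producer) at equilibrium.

Equilibrium: 318 - 6p = -45 + 5p gives p* = 33, q* = 120.
Demand choke price: p = 53; supply starts at p = 9.
CS = ½(53 − 33)(120) = 1200; PS = ½(33 − 9)(120) = 1440.

Total surplus = 2640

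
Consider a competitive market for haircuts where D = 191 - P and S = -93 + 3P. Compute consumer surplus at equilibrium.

Equilibrium: 191 - P = -93 + 3P gives P* = 71, Q* = 120.
Demand choke price (D = 0): P = 191.
CS = ½(191 − 71)(120) = 7200.

Consumer surplus = 7200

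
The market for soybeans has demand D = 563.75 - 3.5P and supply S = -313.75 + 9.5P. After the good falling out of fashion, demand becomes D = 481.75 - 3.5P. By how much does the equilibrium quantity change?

ΔQ = -779/13

Original equilibrium: P* = 67.5, Q* = 327.5.
New equilibrium: 481.75 - 3.5P = -313.75 + 9.5P, so 795.5 = 13P and P' = 1591/26; Q' = 481.75 − 3.5(1591/26) = 6957/26.
Change in quantity: 6957/26 − 327.5 = -779/13.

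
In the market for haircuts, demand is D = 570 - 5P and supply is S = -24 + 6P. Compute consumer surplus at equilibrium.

Consumer surplus = 9000

Equilibrium: 570 - 5P = -24 + 6P gives P* = 54, Q* = 300.
Demand choke price (D = 0): P = 114.
CS = ½(114 − 54)(300) = 9000.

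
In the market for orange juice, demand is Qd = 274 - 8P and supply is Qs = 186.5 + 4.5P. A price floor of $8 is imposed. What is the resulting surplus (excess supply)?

Surplus = 12.5

Equilibrium price would be P* = 7, so the floor at 8 binds.
At P = 8: Qd = 210, Qs = 222.5.
Surplus = 222.5 − 210 = 12.5.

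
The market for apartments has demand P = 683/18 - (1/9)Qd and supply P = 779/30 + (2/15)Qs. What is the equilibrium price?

Set the two price expressions equal: 683/18 - (1/9)Q = 779/30 + (2/15)Q.
539/45 = (11/45)Q, so Q* = 49.
P* = 683/18 − (1/9)(49) = 32.5.

P* = 32.5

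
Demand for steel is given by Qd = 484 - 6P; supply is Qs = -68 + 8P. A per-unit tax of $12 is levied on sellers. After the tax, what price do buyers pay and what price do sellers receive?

Buyers pay 324/7, sellers receive 240/7

Pre-tax equilibrium: P* = 276/7, Q* = 1732/7.
Tax on sellers shifts supply to Qs = -68 + 8(P − 12) = -164 + 8P.
484 - 6P = -164 + 8P gives buyer price Pb = 324/7; sellers receive Ps = 324/7 − 12 = 240/7.
New quantity: Q = 484 − 6(324/7) = 1444/7.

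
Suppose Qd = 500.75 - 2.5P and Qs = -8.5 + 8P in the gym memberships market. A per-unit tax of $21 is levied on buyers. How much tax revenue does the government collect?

Pre-tax equilibrium: P* = 48.5, Q* = 379.5.
Tax on buyers shifts demand to Qd = 500.75 − 2.5(P + 21) = 448.25 - 2.5P.
448.25 - 2.5P = -8.5 + 8P gives seller price Ps = 43.5; buyers pay Pb = 43.5 + 21 = 64.5.
New quantity: Q = 500.75 − 2.5(64.5) = 339.5.
Revenue = 21 × 339.5 = 7129.5.

Tax revenue = 7129.5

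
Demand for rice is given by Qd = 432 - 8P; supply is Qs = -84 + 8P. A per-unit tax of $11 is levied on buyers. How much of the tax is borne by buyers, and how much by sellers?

Pre-tax equilibrium: P* = 32.25, Q* = 174.
Tax on buyers shifts demand to Qd = 432 − 8(P + 11) = 344 - 8P.
344 - 8P = -84 + 8P gives seller price Ps = 26.75; buyers pay Pb = 26.75 + 11 = 37.75.
New quantity: Q = 432 − 8(37.75) = 130.
Buyer burden = 37.75 − 32.25 = 5.5; seller burden = 32.25 − 26.75 = 5.5.

Buyers bear $5.5, sellers bear $5.5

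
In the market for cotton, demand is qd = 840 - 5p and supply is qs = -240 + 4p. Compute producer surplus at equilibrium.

Producer surplus = 7200

Equilibrium: 840 - 5p = -240 + 4p gives p* = 120, q* = 240.
Supply starts at p = 60 (where qs = 0).
PS = ½(120 − 60)(240) = 7200.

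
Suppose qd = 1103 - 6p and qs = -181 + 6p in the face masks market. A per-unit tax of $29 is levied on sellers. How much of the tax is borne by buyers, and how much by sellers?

Buyers bear $14.5, sellers bear $14.5

Pre-tax equilibrium: p* = 107, q* = 461.
Tax on sellers shifts supply to qs = -181 + 6(p − 29) = -355 + 6p.
1103 - 6p = -355 + 6p gives buyer price pb = 121.5; sellers receive ps = 121.5 − 29 = 92.5.
New quantity: q = 1103 − 6(121.5) = 374.
Buyer burden = 121.5 − 107 = 14.5; seller burden = 107 − 92.5 = 14.5.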